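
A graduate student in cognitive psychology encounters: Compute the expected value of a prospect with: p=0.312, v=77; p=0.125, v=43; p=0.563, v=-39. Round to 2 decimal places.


EU = sum(p_i * v_i)
0.312 * 77 = 24.024
0.125 * 43 = 5.375
0.563 * -39 = -21.957
EU = 24.024 + 5.375 + -21.957
= 7.44


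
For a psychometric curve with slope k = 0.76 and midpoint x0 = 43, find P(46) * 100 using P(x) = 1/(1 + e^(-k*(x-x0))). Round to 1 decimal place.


P(x) = 1/(1 + e^(-0.76*(46 - 43)))
Exponent = -0.76 * 3 = -2.28
e^(-2.28) = 0.102284
P = 1/(1 + 0.102284) = 0.907207
Percentage = 90.7


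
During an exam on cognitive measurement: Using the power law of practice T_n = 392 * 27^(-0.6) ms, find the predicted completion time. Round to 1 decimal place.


T_n = 392 * 27^(-0.6)
27^(-0.6) = 0.138415
T_n = 392 * 0.138415
= 54.3 ms


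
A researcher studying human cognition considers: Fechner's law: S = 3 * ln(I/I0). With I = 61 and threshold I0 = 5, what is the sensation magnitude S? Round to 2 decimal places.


S = 3 * ln(61/5)
I/I0 = 12.2
ln(12.2) = 2.5014
S = 3 * 2.5014
= 7.50


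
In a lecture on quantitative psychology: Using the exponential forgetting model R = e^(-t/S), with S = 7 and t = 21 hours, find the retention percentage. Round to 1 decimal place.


R = e^(-t/S)
-t/S = -21/7 = -3.0
R = e^(-3.0) = 0.049787
Percentage = 0.049787 * 100
= 5.0


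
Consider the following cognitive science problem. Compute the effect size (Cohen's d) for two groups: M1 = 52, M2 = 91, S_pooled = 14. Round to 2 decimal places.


Cohen's d = (M1 - M2) / S_pooled
= (52 - 91) / 14
= -39 / 14
= -2.79


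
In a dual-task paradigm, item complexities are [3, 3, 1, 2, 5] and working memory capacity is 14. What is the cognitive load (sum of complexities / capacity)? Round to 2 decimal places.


Total complexity = 3 + 3 + 1 + 2 + 5 = 14
Load = total / capacity = 14 / 14
= 1.00


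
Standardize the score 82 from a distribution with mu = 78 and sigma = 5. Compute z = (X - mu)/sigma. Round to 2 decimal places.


z = (X - mu) / sigma
= (82 - 78) / 5
= 4 / 5
= 0.80


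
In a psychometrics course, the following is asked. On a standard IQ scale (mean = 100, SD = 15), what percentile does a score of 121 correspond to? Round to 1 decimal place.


z = (IQ - mean) / SD
z = (121 - 100) / 15 = 1.4
Percentile = Phi(1.4) * 100
Phi(1.4) = 0.919243
= 91.9


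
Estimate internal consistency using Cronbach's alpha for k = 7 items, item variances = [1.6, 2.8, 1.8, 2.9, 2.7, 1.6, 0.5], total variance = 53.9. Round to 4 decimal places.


alpha = (k/(k-1)) * (1 - sum(s_i^2)/s_total^2)
sum(item variances) = 13.9
k/(k-1) = 7/6 = 1.166667
1 - 13.9/53.9 = 1 - 0.257885 = 0.742115
alpha = 1.166667 * 0.742115
= 0.8658


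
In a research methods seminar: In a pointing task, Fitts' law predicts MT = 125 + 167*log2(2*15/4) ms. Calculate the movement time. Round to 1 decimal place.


MT = 125 + 167 * log2(2*15/4)
2D/W = 7.5
log2(7.5) = 2.9069
MT = 125 + 167 * 2.9069
= 610.5 ms


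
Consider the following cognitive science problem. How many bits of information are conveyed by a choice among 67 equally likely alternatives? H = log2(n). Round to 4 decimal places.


H = log2(n)
H = log2(67)
= 6.0661


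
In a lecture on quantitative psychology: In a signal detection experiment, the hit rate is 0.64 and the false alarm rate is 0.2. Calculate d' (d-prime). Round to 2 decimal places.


d' = z(HR) - z(FAR)
z(0.64) = 0.3585
z(0.2) = -0.8416
d' = 0.3585 - -0.8416
= 1.20


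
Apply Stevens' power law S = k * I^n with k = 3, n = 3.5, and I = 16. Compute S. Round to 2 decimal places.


S = 3 * 16^3.5
16^3.5 = 16384.0
S = 3 * 16384.0
= 49152.00


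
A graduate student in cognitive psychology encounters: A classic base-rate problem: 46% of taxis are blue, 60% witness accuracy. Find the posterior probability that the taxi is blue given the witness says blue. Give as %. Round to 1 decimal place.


P(blue | says blue) = P(says blue | blue)*P(blue) / [P(says blue | blue)*P(blue) + P(says blue | not blue)*P(not blue)]
Numerator = 0.6 * 0.46 = 0.276
False identification = 0.4 * 0.54 = 0.216
P = 0.276 / (0.276 + 0.216)
= 0.276 / 0.492
As percentage = 56.1


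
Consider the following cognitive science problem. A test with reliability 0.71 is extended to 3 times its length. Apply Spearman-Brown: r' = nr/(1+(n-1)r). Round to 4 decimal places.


r_new = n*r / (1 + (n-1)*r)
Numerator = 3 * 0.71 = 2.13
Denominator = 1 + 2 * 0.71 = 2.42
r_new = 2.13 / 2.42
= 0.8802


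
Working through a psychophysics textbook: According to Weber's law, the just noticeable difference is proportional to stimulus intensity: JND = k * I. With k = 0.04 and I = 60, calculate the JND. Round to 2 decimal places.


JND = k * I
JND = 0.04 * 60
= 2.40


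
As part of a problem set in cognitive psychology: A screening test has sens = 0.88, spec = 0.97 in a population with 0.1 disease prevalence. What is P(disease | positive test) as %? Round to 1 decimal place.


PPV = (sens * prev) / (sens * prev + (1-spec) * (1-prev))
Numerator = 0.88 * 0.1 = 0.088
P(positive and no disease) = (1 - spec) * (1 - prev) = (1 - 0.97) * (1 - 0.1) = 0.027
Denominator = 0.088 + 0.027 = 0.115
PPV = 0.088 / 0.115 = 0.765217
As percentage = 76.5


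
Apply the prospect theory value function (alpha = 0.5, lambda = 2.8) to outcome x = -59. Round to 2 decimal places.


Since x = -59 < 0, use v(x) = -lambda*(-x)^alpha
(-x) = 59
59^0.5 = 7.6811
v(-59) = -2.8 * 7.6811
= -21.51


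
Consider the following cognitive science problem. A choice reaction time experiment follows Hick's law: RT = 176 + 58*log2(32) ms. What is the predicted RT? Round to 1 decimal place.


RT = 176 + 58 * log2(32)
log2(32) = 5.0
RT = 176 + 58 * 5.0
= 176 + 290.0
= 466.0 ms


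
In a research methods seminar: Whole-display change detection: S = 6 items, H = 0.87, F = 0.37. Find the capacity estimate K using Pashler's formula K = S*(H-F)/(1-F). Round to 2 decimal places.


K = S * (H - F) / (1 - F)
H - F = 0.5
1 - F = 0.63
K = 6 * 0.5 / 0.63
= 4.76


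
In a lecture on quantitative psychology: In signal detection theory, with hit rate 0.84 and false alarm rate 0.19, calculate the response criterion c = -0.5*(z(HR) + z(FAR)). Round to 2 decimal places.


c = -0.5 * (z(HR) + z(FAR))
z(0.84) = 0.9945
z(0.19) = -0.8779
c = -0.5 * (0.9945 + -0.8779)
= -0.5 * 0.1166
= -0.06


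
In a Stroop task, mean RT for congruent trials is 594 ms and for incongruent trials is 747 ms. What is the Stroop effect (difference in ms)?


Stroop effect = RT(incongruent) - RT(congruent)
= 747 - 594
= 153 ms


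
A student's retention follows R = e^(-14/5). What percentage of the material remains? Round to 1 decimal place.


R = e^(-t/S)
-t/S = -14/5 = -2.8
R = e^(-2.8) = 0.06081
Percentage = 0.06081 * 100
= 6.1


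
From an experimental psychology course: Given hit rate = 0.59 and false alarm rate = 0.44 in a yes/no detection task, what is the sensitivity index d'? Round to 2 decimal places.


d' = z(HR) - z(FAR)
z(0.59) = 0.2275
z(0.44) = -0.151
d' = 0.2275 - -0.151
= 0.38


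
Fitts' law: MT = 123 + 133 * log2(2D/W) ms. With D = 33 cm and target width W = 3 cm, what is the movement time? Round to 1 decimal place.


MT = 123 + 133 * log2(2*33/3)
2D/W = 22.0
log2(22.0) = 4.4594
MT = 123 + 133 * 4.4594
= 716.1 ms


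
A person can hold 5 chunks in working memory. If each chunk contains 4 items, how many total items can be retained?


Total items = chunks * items_per_chunk
= 5 * 4
= 20


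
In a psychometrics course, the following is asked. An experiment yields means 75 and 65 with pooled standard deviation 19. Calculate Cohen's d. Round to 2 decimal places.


Cohen's d = (M1 - M2) / S_pooled
= (75 - 65) / 19
= 10 / 19
= 0.53


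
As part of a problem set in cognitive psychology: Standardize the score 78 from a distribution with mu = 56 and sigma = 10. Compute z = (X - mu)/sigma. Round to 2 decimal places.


z = (X - mu) / sigma
= (78 - 56) / 10
= 22 / 10
= 2.20


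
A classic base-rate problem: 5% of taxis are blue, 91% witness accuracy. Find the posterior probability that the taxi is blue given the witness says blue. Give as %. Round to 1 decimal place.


P(blue | says blue) = P(says blue | blue)*P(blue) / [P(says blue | blue)*P(blue) + P(says blue | not blue)*P(not blue)]
Numerator = 0.91 * 0.05 = 0.0455
False identification = 0.09 * 0.95 = 0.0855
P = 0.0455 / (0.0455 + 0.0855)
= 0.0455 / 0.131
As percentage = 34.7


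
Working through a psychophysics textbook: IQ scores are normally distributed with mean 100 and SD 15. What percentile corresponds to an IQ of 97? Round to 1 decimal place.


z = (IQ - mean) / SD
z = (97 - 100) / 15 = -0.2
Percentile = Phi(-0.2) * 100
Phi(-0.2) = 0.42074
= 42.1


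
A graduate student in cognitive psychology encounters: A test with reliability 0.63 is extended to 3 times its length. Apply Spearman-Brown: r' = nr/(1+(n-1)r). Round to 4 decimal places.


r_new = n*r / (1 + (n-1)*r)
Numerator = 3 * 0.63 = 1.89
Denominator = 1 + 2 * 0.63 = 2.26
r_new = 1.89 / 2.26
= 0.8363


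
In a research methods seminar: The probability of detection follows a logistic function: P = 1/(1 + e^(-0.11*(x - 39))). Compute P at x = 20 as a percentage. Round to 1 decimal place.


P(x) = 1/(1 + e^(-0.11*(20 - 39)))
Exponent = -0.11 * -19 = 2.09
e^(2.09) = 8.084915
P = 1/(1 + 8.084915) = 0.110073
Percentage = 11.0


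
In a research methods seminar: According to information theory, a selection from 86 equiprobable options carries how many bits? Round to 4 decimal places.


H = log2(n)
H = log2(86)
= 6.4263


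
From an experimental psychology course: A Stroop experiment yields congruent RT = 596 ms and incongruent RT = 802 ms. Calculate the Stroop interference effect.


Stroop effect = RT(incongruent) - RT(congruent)
= 802 - 596
= 206 ms


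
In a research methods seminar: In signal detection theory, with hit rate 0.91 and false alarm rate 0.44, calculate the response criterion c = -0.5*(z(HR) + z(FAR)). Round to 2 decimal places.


c = -0.5 * (z(HR) + z(FAR))
z(0.91) = 1.3408
z(0.44) = -0.151
c = -0.5 * (1.3408 + -0.151)
= -0.5 * 1.1898
= -0.59


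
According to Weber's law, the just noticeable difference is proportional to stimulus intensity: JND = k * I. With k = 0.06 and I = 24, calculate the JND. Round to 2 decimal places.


JND = k * I
JND = 0.06 * 24
= 1.44


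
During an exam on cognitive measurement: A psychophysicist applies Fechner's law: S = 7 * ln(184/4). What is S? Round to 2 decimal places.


S = 7 * ln(184/4)
I/I0 = 46.0
ln(46.0) = 3.8286
S = 7 * 3.8286
= 26.80


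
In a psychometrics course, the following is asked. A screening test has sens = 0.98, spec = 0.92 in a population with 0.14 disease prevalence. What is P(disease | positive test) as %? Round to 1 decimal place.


PPV = (sens * prev) / (sens * prev + (1-spec) * (1-prev))
Numerator = 0.98 * 0.14 = 0.1372
P(positive and no disease) = (1 - spec) * (1 - prev) = (1 - 0.92) * (1 - 0.14) = 0.0688
Denominator = 0.1372 + 0.0688 = 0.206
PPV = 0.1372 / 0.206 = 0.666019
As percentage = 66.6


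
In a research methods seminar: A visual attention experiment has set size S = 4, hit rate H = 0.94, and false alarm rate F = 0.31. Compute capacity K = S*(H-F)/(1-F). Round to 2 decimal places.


K = S * (H - F) / (1 - F)
H - F = 0.63
1 - F = 0.69
K = 4 * 0.63 / 0.69
= 3.65


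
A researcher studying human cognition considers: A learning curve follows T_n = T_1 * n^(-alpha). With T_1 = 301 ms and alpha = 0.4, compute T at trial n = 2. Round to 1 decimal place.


T_n = 301 * 2^(-0.4)
2^(-0.4) = 0.757858
T_n = 301 * 0.757858
= 228.1 ms


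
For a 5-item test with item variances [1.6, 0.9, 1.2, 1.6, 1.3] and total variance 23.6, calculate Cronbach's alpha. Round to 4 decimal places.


alpha = (k/(k-1)) * (1 - sum(s_i^2)/s_total^2)
sum(item variances) = 6.6
k/(k-1) = 5/4 = 1.25
1 - 6.6/23.6 = 1 - 0.279661 = 0.720339
alpha = 1.25 * 0.720339
= 0.9004


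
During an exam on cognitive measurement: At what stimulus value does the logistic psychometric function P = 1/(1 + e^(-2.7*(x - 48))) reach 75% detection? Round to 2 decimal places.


At P = 0.75: 0.75 = 1/(1 + e^(-k*(x-x0)))
Solving: e^(-k*(x-x0)) = 1/3
x = x0 + ln(3)/k
ln(3) = 1.0986
x = 48 + 1.0986/2.7
= 48 + 0.4069
= 48.41


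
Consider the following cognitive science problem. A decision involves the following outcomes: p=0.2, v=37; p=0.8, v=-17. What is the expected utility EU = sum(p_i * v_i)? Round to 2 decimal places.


EU = sum(p_i * v_i)
0.2 * 37 = 7.4
0.8 * -17 = -13.6
EU = 7.4 + -13.6
= -6.20


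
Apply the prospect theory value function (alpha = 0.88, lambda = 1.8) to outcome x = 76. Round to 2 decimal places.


Since x = 76 >= 0, use v(x) = x^0.88
76^0.88 = 45.1977
v(76) = 45.20


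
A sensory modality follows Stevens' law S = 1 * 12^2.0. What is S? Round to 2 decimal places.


S = 1 * 12^2.0
12^2.0 = 144.0
S = 1 * 144.0
= 144.00


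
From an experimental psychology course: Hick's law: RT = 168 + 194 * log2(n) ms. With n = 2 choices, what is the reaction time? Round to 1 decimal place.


RT = 168 + 194 * log2(2)
log2(2) = 1.0
RT = 168 + 194 * 1.0
= 168 + 194.0
= 362.0 ms


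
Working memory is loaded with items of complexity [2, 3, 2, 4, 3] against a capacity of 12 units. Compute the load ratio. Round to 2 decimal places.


Total complexity = 2 + 3 + 2 + 4 + 3 = 14
Load = total / capacity = 14 / 12
= 1.17


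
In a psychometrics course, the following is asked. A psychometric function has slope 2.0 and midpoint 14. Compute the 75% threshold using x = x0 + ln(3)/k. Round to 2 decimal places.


At P = 0.75: 0.75 = 1/(1 + e^(-k*(x-x0)))
Solving: e^(-k*(x-x0)) = 1/3
x = x0 + ln(3)/k
ln(3) = 1.0986
x = 14 + 1.0986/2.0
= 14 + 0.5493
= 14.55


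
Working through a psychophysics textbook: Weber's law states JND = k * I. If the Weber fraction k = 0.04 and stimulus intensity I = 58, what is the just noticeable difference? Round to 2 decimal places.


JND = k * I
JND = 0.04 * 58
= 2.32


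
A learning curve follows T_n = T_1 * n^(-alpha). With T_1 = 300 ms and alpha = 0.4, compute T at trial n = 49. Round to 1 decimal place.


T_n = 300 * 49^(-0.4)
49^(-0.4) = 0.210825
T_n = 300 * 0.210825
= 63.2 ms


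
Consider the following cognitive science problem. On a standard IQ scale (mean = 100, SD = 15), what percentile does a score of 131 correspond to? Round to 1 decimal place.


z = (IQ - mean) / SD
z = (131 - 100) / 15 = 2.0667
Percentile = Phi(2.0667) * 100
Phi(2.0667) = 0.980619
= 98.1


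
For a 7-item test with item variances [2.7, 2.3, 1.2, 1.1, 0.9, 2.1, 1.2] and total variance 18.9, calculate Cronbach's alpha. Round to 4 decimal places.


alpha = (k/(k-1)) * (1 - sum(s_i^2)/s_total^2)
sum(item variances) = 11.5
k/(k-1) = 7/6 = 1.166667
1 - 11.5/18.9 = 1 - 0.608466 = 0.391534
alpha = 1.166667 * 0.391534
= 0.4568


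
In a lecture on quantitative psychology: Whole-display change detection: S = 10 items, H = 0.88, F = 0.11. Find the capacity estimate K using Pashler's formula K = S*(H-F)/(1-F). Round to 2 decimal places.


K = S * (H - F) / (1 - F)
H - F = 0.77
1 - F = 0.89
K = 10 * 0.77 / 0.89
= 8.65


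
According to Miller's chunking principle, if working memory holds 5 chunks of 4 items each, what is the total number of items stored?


Total items = chunks * items_per_chunk
= 5 * 4
= 20


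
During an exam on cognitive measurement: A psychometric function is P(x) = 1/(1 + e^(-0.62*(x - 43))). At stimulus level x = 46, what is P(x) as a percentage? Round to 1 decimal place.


P(x) = 1/(1 + e^(-0.62*(46 - 43)))
Exponent = -0.62 * 3 = -1.86
e^(-1.86) = 0.155673
P = 1/(1 + 0.155673) = 0.865297
Percentage = 86.5


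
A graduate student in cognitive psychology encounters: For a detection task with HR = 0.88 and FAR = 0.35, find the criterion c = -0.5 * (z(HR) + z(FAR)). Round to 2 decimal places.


c = -0.5 * (z(HR) + z(FAR))
z(0.88) = 1.175
z(0.35) = -0.3853
c = -0.5 * (1.175 + -0.3853)
= -0.5 * 0.7897
= -0.39


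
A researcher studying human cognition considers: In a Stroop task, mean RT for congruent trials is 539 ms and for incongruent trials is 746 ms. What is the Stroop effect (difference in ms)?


Stroop effect = RT(incongruent) - RT(congruent)
= 746 - 539
= 207 ms


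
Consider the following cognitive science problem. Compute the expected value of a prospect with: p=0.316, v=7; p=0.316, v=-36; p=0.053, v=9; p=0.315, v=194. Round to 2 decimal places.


EU = sum(p_i * v_i)
0.316 * 7 = 2.212
0.316 * -36 = -11.376
0.053 * 9 = 0.477
0.315 * 194 = 61.11
EU = 2.212 + -11.376 + 0.477 + 61.11
= 52.42


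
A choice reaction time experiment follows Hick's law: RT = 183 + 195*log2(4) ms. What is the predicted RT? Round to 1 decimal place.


RT = 183 + 195 * log2(4)
log2(4) = 2.0
RT = 183 + 195 * 2.0
= 183 + 390.0
= 573.0 ms


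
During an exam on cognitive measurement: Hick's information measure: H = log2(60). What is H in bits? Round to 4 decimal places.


H = log2(n)
H = log2(60)
= 5.9069


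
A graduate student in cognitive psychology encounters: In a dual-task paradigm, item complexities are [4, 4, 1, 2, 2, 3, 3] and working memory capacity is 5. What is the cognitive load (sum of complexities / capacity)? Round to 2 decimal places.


Total complexity = 4 + 4 + 1 + 2 + 2 + 3 + 3 = 19
Load = total / capacity = 19 / 5
= 3.80


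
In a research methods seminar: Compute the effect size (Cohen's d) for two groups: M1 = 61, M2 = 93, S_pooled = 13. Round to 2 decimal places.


Cohen's d = (M1 - M2) / S_pooled
= (61 - 93) / 13
= -32 / 13
= -2.46


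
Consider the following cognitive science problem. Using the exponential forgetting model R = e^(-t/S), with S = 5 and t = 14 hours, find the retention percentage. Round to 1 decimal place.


R = e^(-t/S)
-t/S = -14/5 = -2.8
R = e^(-2.8) = 0.06081
Percentage = 0.06081 * 100
= 6.1


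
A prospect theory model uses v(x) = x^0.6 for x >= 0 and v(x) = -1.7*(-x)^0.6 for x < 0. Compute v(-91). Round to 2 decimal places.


Since x = -91 < 0, use v(x) = -lambda*(-x)^alpha
(-x) = 91
91^0.6 = 14.977
v(-91) = -1.7 * 14.977
= -25.46


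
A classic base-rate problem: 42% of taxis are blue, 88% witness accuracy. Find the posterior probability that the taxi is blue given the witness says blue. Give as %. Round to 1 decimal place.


P(blue | says blue) = P(says blue | blue)*P(blue) / [P(says blue | blue)*P(blue) + P(says blue | not blue)*P(not blue)]
Numerator = 0.88 * 0.42 = 0.3696
False identification = 0.12 * 0.58 = 0.0696
P = 0.3696 / (0.3696 + 0.0696)
= 0.3696 / 0.4392
As percentage = 84.2


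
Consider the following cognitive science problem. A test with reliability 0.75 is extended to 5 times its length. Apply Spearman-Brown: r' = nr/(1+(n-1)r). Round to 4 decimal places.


r_new = n*r / (1 + (n-1)*r)
Numerator = 5 * 0.75 = 3.75
Denominator = 1 + 4 * 0.75 = 4.0
r_new = 3.75 / 4.0
= 0.9375


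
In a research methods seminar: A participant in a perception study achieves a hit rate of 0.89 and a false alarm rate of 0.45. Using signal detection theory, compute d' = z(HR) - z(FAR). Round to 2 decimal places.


d' = z(HR) - z(FAR)
z(0.89) = 1.2265
z(0.45) = -0.1257
d' = 1.2265 - -0.1257
= 1.35


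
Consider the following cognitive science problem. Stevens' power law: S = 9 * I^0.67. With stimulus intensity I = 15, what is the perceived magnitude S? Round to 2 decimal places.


S = 9 * 15^0.67
15^0.67 = 6.1374
S = 9 * 6.1374
= 55.24


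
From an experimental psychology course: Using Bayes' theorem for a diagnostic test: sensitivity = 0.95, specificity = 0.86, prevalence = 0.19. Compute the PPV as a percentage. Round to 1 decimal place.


PPV = (sens * prev) / (sens * prev + (1-spec) * (1-prev))
Numerator = 0.95 * 0.19 = 0.1805
P(positive and no disease) = (1 - spec) * (1 - prev) = (1 - 0.86) * (1 - 0.19) = 0.1134
Denominator = 0.1805 + 0.1134 = 0.2939
PPV = 0.1805 / 0.2939 = 0.614154
As percentage = 61.4


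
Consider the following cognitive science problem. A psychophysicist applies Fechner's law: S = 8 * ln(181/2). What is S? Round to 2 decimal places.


S = 8 * ln(181/2)
I/I0 = 90.5
ln(90.5) = 4.5053
S = 8 * 4.5053
= 36.04


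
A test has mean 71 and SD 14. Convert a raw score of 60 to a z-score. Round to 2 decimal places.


z = (X - mu) / sigma
= (60 - 71) / 14
= -11 / 14
= -0.79


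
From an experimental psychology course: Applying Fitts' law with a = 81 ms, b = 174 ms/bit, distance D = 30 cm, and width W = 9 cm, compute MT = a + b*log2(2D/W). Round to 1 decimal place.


MT = 81 + 174 * log2(2*30/9)
2D/W = 6.666667
log2(6.666667) = 2.737
MT = 81 + 174 * 2.737
= 557.2 ms


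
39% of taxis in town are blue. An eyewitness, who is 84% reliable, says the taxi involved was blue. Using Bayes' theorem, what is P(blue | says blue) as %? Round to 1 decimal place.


P(blue | says blue) = P(says blue | blue)*P(blue) / [P(says blue | blue)*P(blue) + P(says blue | not blue)*P(not blue)]
Numerator = 0.84 * 0.39 = 0.3276
False identification = 0.16 * 0.61 = 0.0976
P = 0.3276 / (0.3276 + 0.0976)
= 0.3276 / 0.4252
As percentage = 77.0


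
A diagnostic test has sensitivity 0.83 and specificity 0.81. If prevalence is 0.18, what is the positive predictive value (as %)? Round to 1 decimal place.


PPV = (sens * prev) / (sens * prev + (1-spec) * (1-prev))
Numerator = 0.83 * 0.18 = 0.1494
P(positive and no disease) = (1 - spec) * (1 - prev) = (1 - 0.81) * (1 - 0.18) = 0.1558
Denominator = 0.1494 + 0.1558 = 0.3052
PPV = 0.1494 / 0.3052 = 0.489515
As percentage = 49.0


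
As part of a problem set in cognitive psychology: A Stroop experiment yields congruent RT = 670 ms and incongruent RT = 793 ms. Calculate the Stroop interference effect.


Stroop effect = RT(incongruent) - RT(congruent)
= 793 - 670
= 123 ms


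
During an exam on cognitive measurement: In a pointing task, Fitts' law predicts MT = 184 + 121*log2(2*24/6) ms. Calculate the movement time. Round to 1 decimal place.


MT = 184 + 121 * log2(2*24/6)
2D/W = 8.0
log2(8.0) = 3.0
MT = 184 + 121 * 3.0
= 547.0 ms


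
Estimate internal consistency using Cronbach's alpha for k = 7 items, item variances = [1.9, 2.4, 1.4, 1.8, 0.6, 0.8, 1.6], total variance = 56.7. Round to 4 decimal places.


alpha = (k/(k-1)) * (1 - sum(s_i^2)/s_total^2)
sum(item variances) = 10.5
k/(k-1) = 7/6 = 1.166667
1 - 10.5/56.7 = 1 - 0.185185 = 0.814815
alpha = 1.166667 * 0.814815
= 0.9506


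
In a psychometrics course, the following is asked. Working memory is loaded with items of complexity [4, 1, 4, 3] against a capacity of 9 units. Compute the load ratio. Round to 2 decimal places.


Total complexity = 4 + 1 + 4 + 3 = 12
Load = total / capacity = 12 / 9
= 1.33


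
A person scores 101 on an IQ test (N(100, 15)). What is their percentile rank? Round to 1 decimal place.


z = (IQ - mean) / SD
z = (101 - 100) / 15 = 0.0667
Percentile = Phi(0.0667) * 100
Phi(0.0667) = 0.52659
= 52.7


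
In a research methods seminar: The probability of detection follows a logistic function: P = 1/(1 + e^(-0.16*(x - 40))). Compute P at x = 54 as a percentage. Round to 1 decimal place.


P(x) = 1/(1 + e^(-0.16*(54 - 40)))
Exponent = -0.16 * 14 = -2.24
e^(-2.24) = 0.106459
P = 1/(1 + 0.106459) = 0.903784
Percentage = 90.4


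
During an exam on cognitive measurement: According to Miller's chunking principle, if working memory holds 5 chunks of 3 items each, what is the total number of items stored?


Total items = chunks * items_per_chunk
= 5 * 3
= 15


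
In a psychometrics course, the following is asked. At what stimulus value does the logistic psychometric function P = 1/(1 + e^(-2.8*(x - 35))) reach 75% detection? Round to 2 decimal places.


At P = 0.75: 0.75 = 1/(1 + e^(-k*(x-x0)))
Solving: e^(-k*(x-x0)) = 1/3
x = x0 + ln(3)/k
ln(3) = 1.0986
x = 35 + 1.0986/2.8
= 35 + 0.3924
= 35.39


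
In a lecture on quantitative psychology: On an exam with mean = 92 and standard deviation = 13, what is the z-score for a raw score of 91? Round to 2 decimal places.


z = (X - mu) / sigma
= (91 - 92) / 13
= -1 / 13
= -0.08


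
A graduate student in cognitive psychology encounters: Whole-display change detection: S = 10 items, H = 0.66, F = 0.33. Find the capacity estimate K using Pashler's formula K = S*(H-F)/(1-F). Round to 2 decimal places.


K = S * (H - F) / (1 - F)
H - F = 0.33
1 - F = 0.67
K = 10 * 0.33 / 0.67
= 4.93


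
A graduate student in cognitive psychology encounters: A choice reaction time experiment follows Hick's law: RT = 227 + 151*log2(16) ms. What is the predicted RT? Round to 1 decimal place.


RT = 227 + 151 * log2(16)
log2(16) = 4.0
RT = 227 + 151 * 4.0
= 227 + 604.0
= 831.0 ms


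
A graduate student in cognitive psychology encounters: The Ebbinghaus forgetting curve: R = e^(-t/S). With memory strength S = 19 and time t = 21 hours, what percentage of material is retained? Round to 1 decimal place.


R = e^(-t/S)
-t/S = -21/19 = -1.105263
R = e^(-1.105263) = 0.331124
Percentage = 0.331124 * 100
= 33.1


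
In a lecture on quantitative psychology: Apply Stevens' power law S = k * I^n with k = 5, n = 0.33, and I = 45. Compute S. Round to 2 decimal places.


S = 5 * 45^0.33
45^0.33 = 3.512
S = 5 * 3.512
= 17.56


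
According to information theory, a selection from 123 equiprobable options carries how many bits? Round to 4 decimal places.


H = log2(n)
H = log2(123)
= 6.9425


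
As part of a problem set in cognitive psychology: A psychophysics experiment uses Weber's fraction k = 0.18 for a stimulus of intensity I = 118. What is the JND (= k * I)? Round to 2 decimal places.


JND = k * I
JND = 0.18 * 118
= 21.24


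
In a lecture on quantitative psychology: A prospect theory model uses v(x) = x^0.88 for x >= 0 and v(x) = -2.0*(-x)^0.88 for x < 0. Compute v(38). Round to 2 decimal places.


Since x = 38 >= 0, use v(x) = x^0.88
38^0.88 = 24.5589
v(38) = 24.56


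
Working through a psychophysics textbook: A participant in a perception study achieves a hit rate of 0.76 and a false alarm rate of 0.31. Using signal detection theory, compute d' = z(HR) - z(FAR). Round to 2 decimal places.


d' = z(HR) - z(FAR)
z(0.76) = 0.7063
z(0.31) = -0.4959
d' = 0.7063 - -0.4959
= 1.20


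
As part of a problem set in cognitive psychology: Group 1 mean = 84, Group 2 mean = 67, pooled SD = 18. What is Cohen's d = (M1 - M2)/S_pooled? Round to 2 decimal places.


Cohen's d = (M1 - M2) / S_pooled
= (84 - 67) / 18
= 17 / 18
= 0.94


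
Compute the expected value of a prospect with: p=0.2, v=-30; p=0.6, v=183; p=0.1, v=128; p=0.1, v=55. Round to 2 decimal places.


EU = sum(p_i * v_i)
0.2 * -30 = -6.0
0.6 * 183 = 109.8
0.1 * 128 = 12.8
0.1 * 55 = 5.5
EU = -6.0 + 109.8 + 12.8 + 5.5
= 122.10


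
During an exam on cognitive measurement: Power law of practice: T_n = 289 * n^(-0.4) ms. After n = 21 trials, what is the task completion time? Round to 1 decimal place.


T_n = 289 * 21^(-0.4)
21^(-0.4) = 0.295878
T_n = 289 * 0.295878
= 85.5 ms


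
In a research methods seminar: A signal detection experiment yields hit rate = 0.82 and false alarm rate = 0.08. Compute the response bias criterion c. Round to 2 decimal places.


c = -0.5 * (z(HR) + z(FAR))
z(0.82) = 0.9154
z(0.08) = -1.4051
c = -0.5 * (0.9154 + -1.4051)
= -0.5 * -0.4897
= 0.24


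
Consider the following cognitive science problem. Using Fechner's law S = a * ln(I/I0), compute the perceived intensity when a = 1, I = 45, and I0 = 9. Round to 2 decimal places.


S = 1 * ln(45/9)
I/I0 = 5.0
ln(5.0) = 1.6094
S = 1 * 1.6094
= 1.61


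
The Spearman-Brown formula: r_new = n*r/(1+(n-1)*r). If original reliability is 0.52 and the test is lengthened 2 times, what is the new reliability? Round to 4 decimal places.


r_new = n*r / (1 + (n-1)*r)
Numerator = 2 * 0.52 = 1.04
Denominator = 1 + 1 * 0.52 = 1.52
r_new = 1.04 / 1.52
= 0.6842


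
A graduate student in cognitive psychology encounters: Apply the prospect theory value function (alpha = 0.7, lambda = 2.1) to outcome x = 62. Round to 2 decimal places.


Since x = 62 >= 0, use v(x) = x^0.7
62^0.7 = 17.9752
v(62) = 17.98


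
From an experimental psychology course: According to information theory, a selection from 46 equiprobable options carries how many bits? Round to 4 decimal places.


H = log2(n)
H = log2(46)
= 5.5236


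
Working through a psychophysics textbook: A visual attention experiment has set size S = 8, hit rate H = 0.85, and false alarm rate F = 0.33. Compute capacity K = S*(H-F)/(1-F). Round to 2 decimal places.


K = S * (H - F) / (1 - F)
H - F = 0.52
1 - F = 0.67
K = 8 * 0.52 / 0.67
= 6.21


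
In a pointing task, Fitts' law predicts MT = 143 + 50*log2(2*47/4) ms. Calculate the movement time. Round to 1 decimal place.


MT = 143 + 50 * log2(2*47/4)
2D/W = 23.5
log2(23.5) = 4.5546
MT = 143 + 50 * 4.5546
= 370.7 ms


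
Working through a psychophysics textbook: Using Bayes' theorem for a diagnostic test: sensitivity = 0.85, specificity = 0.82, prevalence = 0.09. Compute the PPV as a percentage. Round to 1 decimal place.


PPV = (sens * prev) / (sens * prev + (1-spec) * (1-prev))
Numerator = 0.85 * 0.09 = 0.0765
P(positive and no disease) = (1 - spec) * (1 - prev) = (1 - 0.82) * (1 - 0.09) = 0.1638
Denominator = 0.0765 + 0.1638 = 0.2403
PPV = 0.0765 / 0.2403 = 0.318352
As percentage = 31.8


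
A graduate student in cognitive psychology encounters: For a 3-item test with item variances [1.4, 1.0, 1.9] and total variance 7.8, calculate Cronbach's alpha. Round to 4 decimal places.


alpha = (k/(k-1)) * (1 - sum(s_i^2)/s_total^2)
sum(item variances) = 4.3
k/(k-1) = 3/2 = 1.5
1 - 4.3/7.8 = 1 - 0.551282 = 0.448718
alpha = 1.5 * 0.448718
= 0.6731


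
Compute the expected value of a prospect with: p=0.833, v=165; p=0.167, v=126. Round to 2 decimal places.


EU = sum(p_i * v_i)
0.833 * 165 = 137.445
0.167 * 126 = 21.042
EU = 137.445 + 21.042
= 158.49


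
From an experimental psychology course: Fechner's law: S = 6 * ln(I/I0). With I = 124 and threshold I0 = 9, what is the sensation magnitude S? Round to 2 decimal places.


S = 6 * ln(124/9)
I/I0 = 13.777778
ln(13.777778) = 2.6231
S = 6 * 2.6231
= 15.74


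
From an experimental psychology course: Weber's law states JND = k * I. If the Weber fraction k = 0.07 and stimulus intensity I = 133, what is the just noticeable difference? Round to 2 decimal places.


JND = k * I
JND = 0.07 * 133
= 9.31


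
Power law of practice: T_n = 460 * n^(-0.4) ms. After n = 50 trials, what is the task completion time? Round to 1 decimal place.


T_n = 460 * 50^(-0.4)
50^(-0.4) = 0.209128
T_n = 460 * 0.209128
= 96.2 ms


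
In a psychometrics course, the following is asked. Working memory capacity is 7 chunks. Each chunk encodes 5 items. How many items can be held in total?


Total items = chunks * items_per_chunk
= 7 * 5
= 35


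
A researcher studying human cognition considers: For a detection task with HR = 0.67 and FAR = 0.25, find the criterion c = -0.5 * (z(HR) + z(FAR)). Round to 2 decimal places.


c = -0.5 * (z(HR) + z(FAR))
z(0.67) = 0.4399
z(0.25) = -0.6745
c = -0.5 * (0.4399 + -0.6745)
= -0.5 * -0.2346
= 0.12


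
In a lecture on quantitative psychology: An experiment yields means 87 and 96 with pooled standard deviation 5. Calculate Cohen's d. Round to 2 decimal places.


Cohen's d = (M1 - M2) / S_pooled
= (87 - 96) / 5
= -9 / 5
= -1.80


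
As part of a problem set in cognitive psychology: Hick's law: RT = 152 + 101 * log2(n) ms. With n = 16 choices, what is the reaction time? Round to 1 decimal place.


RT = 152 + 101 * log2(16)
log2(16) = 4.0
RT = 152 + 101 * 4.0
= 152 + 404.0
= 556.0 ms


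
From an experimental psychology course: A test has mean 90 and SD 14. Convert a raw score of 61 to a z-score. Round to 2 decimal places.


z = (X - mu) / sigma
= (61 - 90) / 14
= -29 / 14
= -2.07


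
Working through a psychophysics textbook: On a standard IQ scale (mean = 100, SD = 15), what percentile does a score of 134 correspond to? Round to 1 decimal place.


z = (IQ - mean) / SD
z = (134 - 100) / 15 = 2.2667
Percentile = Phi(2.2667) * 100
Phi(2.2667) = 0.988296
= 98.8


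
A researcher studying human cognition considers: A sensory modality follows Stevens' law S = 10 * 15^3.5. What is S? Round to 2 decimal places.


S = 10 * 15^3.5
15^3.5 = 13071.3188
S = 10 * 13071.3188
= 130713.19


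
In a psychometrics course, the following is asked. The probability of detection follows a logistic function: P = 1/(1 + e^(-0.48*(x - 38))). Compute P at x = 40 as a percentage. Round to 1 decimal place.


P(x) = 1/(1 + e^(-0.48*(40 - 38)))
Exponent = -0.48 * 2 = -0.96
e^(-0.96) = 0.382893
P = 1/(1 + 0.382893) = 0.723122
Percentage = 72.3


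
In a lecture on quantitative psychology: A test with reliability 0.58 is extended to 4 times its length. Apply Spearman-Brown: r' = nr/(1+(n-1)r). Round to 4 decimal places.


r_new = n*r / (1 + (n-1)*r)
Numerator = 4 * 0.58 = 2.32
Denominator = 1 + 3 * 0.58 = 2.74
r_new = 2.32 / 2.74
= 0.8467


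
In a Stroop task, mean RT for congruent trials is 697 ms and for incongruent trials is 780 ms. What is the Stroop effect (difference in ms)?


Stroop effect = RT(incongruent) - RT(congruent)
= 780 - 697
= 83 ms


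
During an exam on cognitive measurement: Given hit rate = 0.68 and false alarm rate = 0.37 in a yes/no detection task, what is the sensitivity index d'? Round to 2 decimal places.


d' = z(HR) - z(FAR)
z(0.68) = 0.4677
z(0.37) = -0.3319
d' = 0.4677 - -0.3319
= 0.80


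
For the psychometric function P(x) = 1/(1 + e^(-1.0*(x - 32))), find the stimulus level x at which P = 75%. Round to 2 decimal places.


At P = 0.75: 0.75 = 1/(1 + e^(-k*(x-x0)))
Solving: e^(-k*(x-x0)) = 1/3
x = x0 + ln(3)/k
ln(3) = 1.0986
x = 32 + 1.0986/1.0
= 32 + 1.0986
= 33.10


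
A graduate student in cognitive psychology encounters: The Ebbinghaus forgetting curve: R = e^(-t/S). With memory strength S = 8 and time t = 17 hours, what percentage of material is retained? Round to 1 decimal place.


R = e^(-t/S)
-t/S = -17/8 = -2.125
R = e^(-2.125) = 0.119433
Percentage = 0.119433 * 100
= 11.9


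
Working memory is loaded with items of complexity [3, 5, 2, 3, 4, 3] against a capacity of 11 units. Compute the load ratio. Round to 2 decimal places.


Total complexity = 3 + 5 + 2 + 3 + 4 + 3 = 20
Load = total / capacity = 20 / 11
= 1.82


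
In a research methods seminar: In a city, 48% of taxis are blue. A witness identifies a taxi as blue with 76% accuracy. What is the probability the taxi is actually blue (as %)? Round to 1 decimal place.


P(blue | says blue) = P(says blue | blue)*P(blue) / [P(says blue | blue)*P(blue) + P(says blue | not blue)*P(not blue)]
Numerator = 0.76 * 0.48 = 0.3648
False identification = 0.24 * 0.52 = 0.1248
P = 0.3648 / (0.3648 + 0.1248)
= 0.3648 / 0.4896
As percentage = 74.5


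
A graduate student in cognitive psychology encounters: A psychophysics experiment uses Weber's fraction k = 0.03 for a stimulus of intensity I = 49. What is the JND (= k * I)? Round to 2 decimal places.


JND = k * I
JND = 0.03 * 49
= 1.47


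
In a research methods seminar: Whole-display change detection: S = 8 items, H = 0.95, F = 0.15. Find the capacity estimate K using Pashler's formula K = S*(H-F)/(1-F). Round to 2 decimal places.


K = S * (H - F) / (1 - F)
H - F = 0.8
1 - F = 0.85
K = 8 * 0.8 / 0.85
= 7.53


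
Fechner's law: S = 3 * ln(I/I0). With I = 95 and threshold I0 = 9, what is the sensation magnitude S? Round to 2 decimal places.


S = 3 * ln(95/9)
I/I0 = 10.555556
ln(10.555556) = 2.3567
S = 3 * 2.3567
= 7.07


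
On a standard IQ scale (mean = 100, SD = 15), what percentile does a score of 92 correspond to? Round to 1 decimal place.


z = (IQ - mean) / SD
z = (92 - 100) / 15 = -0.5333
Percentile = Phi(-0.5333) * 100
Phi(-0.5333) = 0.296913
= 29.7


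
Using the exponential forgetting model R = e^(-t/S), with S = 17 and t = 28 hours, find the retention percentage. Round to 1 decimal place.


R = e^(-t/S)
-t/S = -28/17 = -1.647059
R = e^(-1.647059) = 0.192616
Percentage = 0.192616 * 100
= 19.3


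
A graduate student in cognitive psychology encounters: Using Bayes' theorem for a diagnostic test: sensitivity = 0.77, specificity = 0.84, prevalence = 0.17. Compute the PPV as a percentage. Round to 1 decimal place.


PPV = (sens * prev) / (sens * prev + (1-spec) * (1-prev))
Numerator = 0.77 * 0.17 = 0.1309
P(positive and no disease) = (1 - spec) * (1 - prev) = (1 - 0.84) * (1 - 0.17) = 0.1328
Denominator = 0.1309 + 0.1328 = 0.2637
PPV = 0.1309 / 0.2637 = 0.496397
As percentage = 49.6


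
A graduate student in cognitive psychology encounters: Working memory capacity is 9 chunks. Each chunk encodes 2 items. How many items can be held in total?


Total items = chunks * items_per_chunk
= 9 * 2
= 18


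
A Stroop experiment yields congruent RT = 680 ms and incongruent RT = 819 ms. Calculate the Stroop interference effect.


Stroop effect = RT(incongruent) - RT(congruent)
= 819 - 680
= 139 ms


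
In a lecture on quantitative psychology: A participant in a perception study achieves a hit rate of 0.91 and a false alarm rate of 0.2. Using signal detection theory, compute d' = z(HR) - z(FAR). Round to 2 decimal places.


d' = z(HR) - z(FAR)
z(0.91) = 1.3408
z(0.2) = -0.8416
d' = 1.3408 - -0.8416
= 2.18


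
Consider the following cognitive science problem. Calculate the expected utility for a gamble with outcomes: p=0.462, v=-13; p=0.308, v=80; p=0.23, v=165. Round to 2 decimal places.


EU = sum(p_i * v_i)
0.462 * -13 = -6.006
0.308 * 80 = 24.64
0.23 * 165 = 37.95
EU = -6.006 + 24.64 + 37.95
= 56.58


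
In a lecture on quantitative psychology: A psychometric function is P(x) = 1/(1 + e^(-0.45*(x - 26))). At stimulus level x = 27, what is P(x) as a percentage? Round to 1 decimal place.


P(x) = 1/(1 + e^(-0.45*(27 - 26)))
Exponent = -0.45 * 1 = -0.45
e^(-0.45) = 0.637628
P = 1/(1 + 0.637628) = 0.610639
Percentage = 61.1


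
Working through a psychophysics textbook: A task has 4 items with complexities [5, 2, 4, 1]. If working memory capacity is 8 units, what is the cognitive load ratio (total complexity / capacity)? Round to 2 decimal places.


Total complexity = 5 + 2 + 4 + 1 = 12
Load = total / capacity = 12 / 8
= 1.50


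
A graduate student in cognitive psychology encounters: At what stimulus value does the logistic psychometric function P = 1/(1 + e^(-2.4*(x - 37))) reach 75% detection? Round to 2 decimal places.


At P = 0.75: 0.75 = 1/(1 + e^(-k*(x-x0)))
Solving: e^(-k*(x-x0)) = 1/3
x = x0 + ln(3)/k
ln(3) = 1.0986
x = 37 + 1.0986/2.4
= 37 + 0.4578
= 37.46


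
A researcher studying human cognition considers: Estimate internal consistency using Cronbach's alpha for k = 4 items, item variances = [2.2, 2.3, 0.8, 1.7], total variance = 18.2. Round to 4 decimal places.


alpha = (k/(k-1)) * (1 - sum(s_i^2)/s_total^2)
sum(item variances) = 7.0
k/(k-1) = 4/3 = 1.333333
1 - 7.0/18.2 = 1 - 0.384615 = 0.615385
alpha = 1.333333 * 0.615385
= 0.8205


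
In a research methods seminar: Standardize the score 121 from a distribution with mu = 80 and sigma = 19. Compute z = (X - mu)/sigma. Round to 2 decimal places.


z = (X - mu) / sigma
= (121 - 80) / 19
= 41 / 19
= 2.16


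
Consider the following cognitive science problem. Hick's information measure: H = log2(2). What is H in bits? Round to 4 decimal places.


H = log2(n)
H = log2(2)
= 1.0000


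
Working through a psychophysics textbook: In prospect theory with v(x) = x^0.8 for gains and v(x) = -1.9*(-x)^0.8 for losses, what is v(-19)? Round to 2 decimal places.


Since x = -19 < 0, use v(x) = -lambda*(-x)^alpha
(-x) = 19
19^0.8 = 10.5439
v(-19) = -1.9 * 10.5439
= -20.03
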